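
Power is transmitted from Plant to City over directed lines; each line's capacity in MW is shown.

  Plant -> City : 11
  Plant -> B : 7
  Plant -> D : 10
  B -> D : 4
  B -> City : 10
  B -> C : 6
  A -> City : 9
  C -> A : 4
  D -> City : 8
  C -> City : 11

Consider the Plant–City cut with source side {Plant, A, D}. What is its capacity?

Edges leaving {Plant, A, D}: Plant→B (7), Plant→City (11), A→City (9), D→City (8).
Cut capacity = 7 + 11 + 9 + 8 = 35.

35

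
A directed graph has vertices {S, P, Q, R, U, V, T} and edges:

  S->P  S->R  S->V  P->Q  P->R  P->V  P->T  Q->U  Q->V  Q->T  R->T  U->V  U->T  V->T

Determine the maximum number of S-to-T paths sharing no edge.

3

Assign every edge capacity 1; by Menger, the answer equals the max flow.
Path S→P→T (+1); total 1.
Path S→R→T (+1); total 2.
Path S→V→T (+1); total 3.
No residual S→T path; max flow = 3.
Certifying cut of size 3: {S→P, S→R, S→V}.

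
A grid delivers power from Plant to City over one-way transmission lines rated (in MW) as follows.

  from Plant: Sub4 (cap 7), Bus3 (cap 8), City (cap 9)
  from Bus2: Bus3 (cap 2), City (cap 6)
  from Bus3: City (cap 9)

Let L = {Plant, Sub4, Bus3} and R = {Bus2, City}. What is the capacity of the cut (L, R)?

18

Edges leaving {Plant, Sub4, Bus3}: Plant→City (9), Bus3→City (9).
Cut capacity = 9 + 9 = 18.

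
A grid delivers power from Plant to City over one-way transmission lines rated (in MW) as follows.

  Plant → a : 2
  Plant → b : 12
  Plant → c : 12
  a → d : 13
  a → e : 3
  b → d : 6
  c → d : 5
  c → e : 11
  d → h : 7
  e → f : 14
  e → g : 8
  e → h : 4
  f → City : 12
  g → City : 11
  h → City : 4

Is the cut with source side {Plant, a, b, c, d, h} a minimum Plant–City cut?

Given cut capacity: 3 + 11 + 4 = 18.
Augment Plant→a→d→h→City: bottleneck 2, flow now 2.
Augment Plant→b→d→h→City: bottleneck 2, flow now 4.
Augment Plant→c→e→f→City: bottleneck 11, flow now 15.
Augment Plant→b→d→a→e→f→City: bottleneck 1, flow now 16. (uses reverse residual edge)
Augment Plant→b→d→a→e→g→City: bottleneck 1, flow now 17. (uses reverse residual edge)
No augmenting path remains; maximum flow = 17.
In the residual graph, reachable from Plant: {Plant, b, c, d, h}.
Min-cut edges: Plant→a (2), c→e (11), h→City (4); capacity 2 + 11 + 4 = 17.
Cut capacity 18 exceeds the max flow 17, so it is not minimum.

No — its capacity is 18, but the minimum cut has capacity 17.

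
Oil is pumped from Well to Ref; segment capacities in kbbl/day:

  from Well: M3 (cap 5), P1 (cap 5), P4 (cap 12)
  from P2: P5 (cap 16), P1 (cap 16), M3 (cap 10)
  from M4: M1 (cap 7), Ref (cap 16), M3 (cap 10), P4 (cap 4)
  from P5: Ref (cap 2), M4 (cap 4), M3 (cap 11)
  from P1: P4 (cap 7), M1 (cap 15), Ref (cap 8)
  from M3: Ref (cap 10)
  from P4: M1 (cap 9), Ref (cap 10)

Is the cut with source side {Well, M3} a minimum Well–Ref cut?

Given cut capacity: 5 + 12 + 10 = 27.
Augment Well→P1→Ref: bottleneck 5, flow now 5.
Augment Well→M3→Ref: bottleneck 5, flow now 10.
Augment Well→P4→Ref: bottleneck 10, flow now 20.
No augmenting path remains; maximum flow = 20.
In the residual graph, reachable from Well: {Well, P4, M1}.
Min-cut edges: Well→P1 (5), Well→M3 (5), P4→Ref (10); capacity 5 + 5 + 10 = 20.
Cut capacity 27 exceeds the max flow 20, so it is not minimum.

No — its capacity is 27, but the minimum cut has capacity 20.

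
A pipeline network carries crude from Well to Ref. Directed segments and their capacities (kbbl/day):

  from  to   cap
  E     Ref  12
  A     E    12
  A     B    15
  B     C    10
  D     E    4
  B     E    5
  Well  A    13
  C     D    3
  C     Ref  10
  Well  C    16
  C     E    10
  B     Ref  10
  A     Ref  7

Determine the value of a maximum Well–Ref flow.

29

Augment Well→A→Ref: bottleneck 7, flow now 7.
Augment Well→C→Ref: bottleneck 10, flow now 17.
Augment Well→A→B→Ref: bottleneck 6, flow now 23.
Augment Well→C→E→Ref: bottleneck 6, flow now 29.
No augmenting path remains; maximum flow = 29.
In the residual graph, reachable from Well: {Well}.
Min-cut edges: Well→A (13), Well→C (16); capacity 13 + 16 = 29.
This cut is saturated, so no flow can exceed 29.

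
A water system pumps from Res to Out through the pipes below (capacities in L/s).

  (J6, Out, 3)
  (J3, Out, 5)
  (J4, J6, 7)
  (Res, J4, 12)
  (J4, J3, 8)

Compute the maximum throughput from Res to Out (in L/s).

Augment Res→J4→J3→Out: bottleneck 5, flow now 5.
Augment Res→J4→J6→Out: bottleneck 3, flow now 8.
No augmenting path remains; maximum flow = 8.
In the residual graph, reachable from Res: {Res, J4, J3, J6}.
Min-cut edges: J3→Out (5), J6→Out (3); capacity 5 + 3 = 8.
This cut is saturated, so no flow can exceed 8.

8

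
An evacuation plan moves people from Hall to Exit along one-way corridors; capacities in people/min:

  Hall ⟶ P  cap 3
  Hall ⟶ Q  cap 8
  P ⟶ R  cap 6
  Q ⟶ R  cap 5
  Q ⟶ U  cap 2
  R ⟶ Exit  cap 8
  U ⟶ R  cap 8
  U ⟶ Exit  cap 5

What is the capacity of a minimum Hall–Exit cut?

Augment Hall→P→R→Exit: bottleneck 3, flow now 3.
Augment Hall→Q→R→Exit: bottleneck 5, flow now 8.
Augment Hall→Q→U→Exit: bottleneck 2, flow now 10.
No augmenting path remains; maximum flow = 10.
By max-flow min-cut, the minimum cut capacity equals the max flow.
In the residual graph, reachable from Hall: {Hall, Q}.
Min-cut edges: Hall→P (3), Q→R (5), Q→U (2); capacity 3 + 5 + 2 = 10.

10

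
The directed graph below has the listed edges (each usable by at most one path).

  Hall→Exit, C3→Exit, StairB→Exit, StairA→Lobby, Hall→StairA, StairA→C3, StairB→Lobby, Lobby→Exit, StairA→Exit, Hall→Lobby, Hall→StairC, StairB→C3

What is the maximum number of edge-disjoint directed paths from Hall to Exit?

3

Assign every edge capacity 1; by Menger, the answer equals the max flow.
Path Hall→Exit (+1); total 1.
Path Hall→StairA→Exit (+1); total 2.
Path Hall→Lobby→Exit (+1); total 3.
No residual Hall→Exit path; max flow = 3.
Certifying cut of size 3: {Hall→Exit, Hall→Lobby, Hall→StairA}.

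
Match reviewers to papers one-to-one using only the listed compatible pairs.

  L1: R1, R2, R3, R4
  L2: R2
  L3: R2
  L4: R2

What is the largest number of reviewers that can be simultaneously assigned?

2

Unit-capacity flow: source→left, listed edges, right→sink; max matching = max flow.
Augmenting path L1→R1 (+1); matched 1.
Augmenting path L2→R2 (+1); matched 2.
No augmenting path remains; maximum matching = 2.
König certificate: {L1, R2} is a vertex cover of size 2 (every listed pair touches it), so no matching can be larger.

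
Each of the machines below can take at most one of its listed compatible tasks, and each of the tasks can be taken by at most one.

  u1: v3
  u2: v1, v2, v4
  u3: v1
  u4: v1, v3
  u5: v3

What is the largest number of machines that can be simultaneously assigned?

Unit-capacity flow: source→left, listed edges, right→sink; max matching = max flow.
Augmenting path u1→v3 (+1); matched 1.
Augmenting path u2→v1 (+1); matched 2.
Augmenting path u3→v1→u2→v2 (+1); matched 3.
No augmenting path remains; maximum matching = 3.
König certificate: {u2, v1, v3} is a vertex cover of size 3 (every listed pair touches it), so no matching can be larger.

3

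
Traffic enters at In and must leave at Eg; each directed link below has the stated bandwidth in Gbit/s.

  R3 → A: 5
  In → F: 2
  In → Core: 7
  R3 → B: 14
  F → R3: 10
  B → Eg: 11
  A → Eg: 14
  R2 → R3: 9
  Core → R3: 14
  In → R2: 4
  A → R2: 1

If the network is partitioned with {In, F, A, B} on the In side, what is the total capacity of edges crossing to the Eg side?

47

Edges leaving {In, F, A, B}: In→Core (7), In→R2 (4), F→R3 (10), A→R2 (1), A→Eg (14), B→Eg (11).
Cut capacity = 7 + 4 + 10 + 1 + 14 + 11 = 47.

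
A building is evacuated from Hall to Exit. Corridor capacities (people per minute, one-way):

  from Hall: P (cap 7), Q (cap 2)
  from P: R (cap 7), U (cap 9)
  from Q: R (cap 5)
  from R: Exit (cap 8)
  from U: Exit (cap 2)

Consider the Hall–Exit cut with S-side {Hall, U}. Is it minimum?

Given cut capacity: 7 + 2 + 2 = 11.
Augment Hall→P→R→Exit: bottleneck 7, flow now 7.
Augment Hall→Q→R→Exit: bottleneck 1, flow now 8.
Augment Hall→Q→R→P→U→Exit: bottleneck 1, flow now 9. (uses reverse residual edge)
No augmenting path remains; maximum flow = 9.
In the residual graph, reachable from Hall: {Hall}.
Min-cut edges: Hall→P (7), Hall→Q (2); capacity 7 + 2 = 9.
Cut capacity 11 exceeds the max flow 9, so it is not minimum.

No — its capacity is 11, but the minimum cut has capacity 9.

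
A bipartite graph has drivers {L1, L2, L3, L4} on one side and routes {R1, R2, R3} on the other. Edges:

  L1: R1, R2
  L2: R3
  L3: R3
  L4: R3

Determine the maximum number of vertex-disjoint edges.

Unit-capacity flow: source→left, listed edges, right→sink; max matching = max flow.
Augmenting path L1→R1 (+1); matched 1.
Augmenting path L2→R3 (+1); matched 2.
No augmenting path remains; maximum matching = 2.
König certificate: {L1, R3} is a vertex cover of size 2 (every listed pair touches it), so no matching can be larger.

2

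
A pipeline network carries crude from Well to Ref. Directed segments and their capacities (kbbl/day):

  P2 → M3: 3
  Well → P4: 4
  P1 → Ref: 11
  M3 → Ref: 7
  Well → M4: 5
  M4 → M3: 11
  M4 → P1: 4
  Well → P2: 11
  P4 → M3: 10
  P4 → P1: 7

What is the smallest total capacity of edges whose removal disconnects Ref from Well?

Augment Well→M4→P1→Ref: bottleneck 4, flow now 4.
Augment Well→M4→M3→Ref: bottleneck 1, flow now 5.
Augment Well→P2→M3→Ref: bottleneck 3, flow now 8.
Augment Well→P4→P1→Ref: bottleneck 4, flow now 12.
No augmenting path remains; maximum flow = 12.
By max-flow min-cut, the minimum cut capacity equals the max flow.
In the residual graph, reachable from Well: {Well, P2}.
Min-cut edges: Well→M4 (5), Well→P4 (4), P2→M3 (3); capacity 5 + 4 + 3 = 12.

12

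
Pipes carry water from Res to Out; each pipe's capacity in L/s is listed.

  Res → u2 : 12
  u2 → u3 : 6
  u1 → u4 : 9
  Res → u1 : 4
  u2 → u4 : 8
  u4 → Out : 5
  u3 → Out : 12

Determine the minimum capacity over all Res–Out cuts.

11

Augment Res→u1→u4→Out: bottleneck 4, flow now 4.
Augment Res→u2→u3→Out: bottleneck 6, flow now 10.
Augment Res→u2→u4→Out: bottleneck 1, flow now 11.
No augmenting path remains; maximum flow = 11.
By max-flow min-cut, the minimum cut capacity equals the max flow.
In the residual graph, reachable from Res: {Res, u1, u2, u4}.
Min-cut edges: u2→u3 (6), u4→Out (5); capacity 6 + 5 = 11.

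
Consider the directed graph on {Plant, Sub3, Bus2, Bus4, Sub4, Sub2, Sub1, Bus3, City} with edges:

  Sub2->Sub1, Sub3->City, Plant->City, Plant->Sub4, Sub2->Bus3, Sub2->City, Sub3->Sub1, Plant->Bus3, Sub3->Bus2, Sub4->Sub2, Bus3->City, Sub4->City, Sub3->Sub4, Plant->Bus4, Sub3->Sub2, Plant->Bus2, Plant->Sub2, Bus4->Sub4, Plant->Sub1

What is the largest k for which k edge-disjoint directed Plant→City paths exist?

Assign every edge capacity 1; by Menger, the answer equals the max flow.
Path Plant→City (+1); total 1.
Path Plant→Sub4→City (+1); total 2.
Path Plant→Sub2→City (+1); total 3.
Path Plant→Bus3→City (+1); total 4.
No residual Plant→City path; max flow = 4.
Certifying cut of size 4: {Bus3→City, Plant→City, Sub2→City, Sub4→City}.

4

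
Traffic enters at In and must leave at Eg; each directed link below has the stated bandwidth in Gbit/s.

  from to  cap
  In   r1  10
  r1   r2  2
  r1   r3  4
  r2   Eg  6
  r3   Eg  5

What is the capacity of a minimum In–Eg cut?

6

Augment In→r1→r2→Eg: bottleneck 2, flow now 2.
Augment In→r1→r3→Eg: bottleneck 4, flow now 6.
No augmenting path remains; maximum flow = 6.
By max-flow min-cut, the minimum cut capacity equals the max flow.
In the residual graph, reachable from In: {In, r1}.
Min-cut edges: r1→r2 (2), r1→r3 (4); capacity 2 + 4 = 6.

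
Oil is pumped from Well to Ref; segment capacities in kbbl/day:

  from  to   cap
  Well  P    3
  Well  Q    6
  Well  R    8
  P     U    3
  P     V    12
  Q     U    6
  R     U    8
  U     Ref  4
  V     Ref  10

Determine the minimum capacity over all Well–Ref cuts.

Augment Well→P→U→Ref: bottleneck 3, flow now 3.
Augment Well→Q→U→Ref: bottleneck 1, flow now 4.
Augment Well→Q→U→P→V→Ref: bottleneck 3, flow now 7. (uses reverse residual edge)
No augmenting path remains; maximum flow = 7.
By max-flow min-cut, the minimum cut capacity equals the max flow.
In the residual graph, reachable from Well: {Well, Q, R, U}.
Min-cut edges: Well→P (3), U→Ref (4); capacity 3 + 4 = 7.

7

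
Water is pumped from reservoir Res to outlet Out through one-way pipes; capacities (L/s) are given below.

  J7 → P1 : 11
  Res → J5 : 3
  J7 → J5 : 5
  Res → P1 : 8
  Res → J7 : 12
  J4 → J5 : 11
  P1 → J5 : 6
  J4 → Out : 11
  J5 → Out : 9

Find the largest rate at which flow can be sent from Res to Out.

Augment Res→J5→Out: bottleneck 3, flow now 3.
Augment Res→J7→J5→Out: bottleneck 5, flow now 8.
Augment Res→P1→J5→Out: bottleneck 1, flow now 9.
No augmenting path remains; maximum flow = 9.
In the residual graph, reachable from Res: {Res, J7, P1, J5}.
Min-cut edges: J5→Out (9); capacity 9 = 9.
This cut is saturated, so no flow can exceed 9.

9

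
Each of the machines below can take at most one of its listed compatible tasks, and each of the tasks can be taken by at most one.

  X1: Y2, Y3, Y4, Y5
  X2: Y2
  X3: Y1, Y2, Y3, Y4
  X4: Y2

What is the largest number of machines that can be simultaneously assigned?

3

Unit-capacity flow: source→left, listed edges, right→sink; max matching = max flow.
Augmenting path X1→Y2 (+1); matched 1.
Augmenting path X3→Y1 (+1); matched 2.
Augmenting path X2→Y2→X1→Y3 (+1); matched 3.
No augmenting path remains; maximum matching = 3.
König certificate: {X1, X3, Y2} is a vertex cover of size 3 (every listed pair touches it), so no matching can be larger.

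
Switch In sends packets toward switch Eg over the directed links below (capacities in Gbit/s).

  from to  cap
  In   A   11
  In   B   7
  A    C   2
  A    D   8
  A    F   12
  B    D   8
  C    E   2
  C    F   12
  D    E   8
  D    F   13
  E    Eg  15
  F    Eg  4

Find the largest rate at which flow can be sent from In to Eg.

14

Augment In→A→F→Eg: bottleneck 4, flow now 4.
Augment In→A→C→E→Eg: bottleneck 2, flow now 6.
Augment In→A→D→E→Eg: bottleneck 5, flow now 11.
Augment In→B→D→E→Eg: bottleneck 3, flow now 14.
No augmenting path remains; maximum flow = 14.
In the residual graph, reachable from In: {In, A, B, D, F}.
Min-cut edges: A→C (2), D→E (8), F→Eg (4); capacity 2 + 8 + 4 = 14.
This cut is saturated, so no flow can exceed 14.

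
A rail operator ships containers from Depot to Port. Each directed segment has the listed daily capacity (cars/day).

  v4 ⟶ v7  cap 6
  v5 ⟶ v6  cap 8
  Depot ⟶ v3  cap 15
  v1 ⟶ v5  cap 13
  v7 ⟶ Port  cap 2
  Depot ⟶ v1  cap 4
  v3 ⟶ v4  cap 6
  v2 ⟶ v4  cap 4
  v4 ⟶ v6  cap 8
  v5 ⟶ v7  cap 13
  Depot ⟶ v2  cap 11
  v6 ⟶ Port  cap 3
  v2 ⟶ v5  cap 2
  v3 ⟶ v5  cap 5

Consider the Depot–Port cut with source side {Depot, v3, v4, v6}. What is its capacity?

29

Edges leaving {Depot, v3, v4, v6}: Depot→v1 (4), Depot→v2 (11), v3→v5 (5), v4→v7 (6), v6→Port (3).
Cut capacity = 4 + 11 + 5 + 6 + 3 = 29.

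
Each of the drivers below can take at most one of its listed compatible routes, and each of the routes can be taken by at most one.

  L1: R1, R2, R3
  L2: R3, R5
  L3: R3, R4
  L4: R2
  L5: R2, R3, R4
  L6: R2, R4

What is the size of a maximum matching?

5

Unit-capacity flow: source→left, listed edges, right→sink; max matching = max flow.
Augmenting path L1→R1 (+1); matched 1.
Augmenting path L2→R3 (+1); matched 2.
Augmenting path L3→R4 (+1); matched 3.
Augmenting path L4→R2 (+1); matched 4.
Augmenting path L5→R3→L2→R5 (+1); matched 5.
No augmenting path remains; maximum matching = 5.
König certificate: {L1, L2, R2, R3, R4} is a vertex cover of size 5 (every listed pair touches it), so no matching can be larger.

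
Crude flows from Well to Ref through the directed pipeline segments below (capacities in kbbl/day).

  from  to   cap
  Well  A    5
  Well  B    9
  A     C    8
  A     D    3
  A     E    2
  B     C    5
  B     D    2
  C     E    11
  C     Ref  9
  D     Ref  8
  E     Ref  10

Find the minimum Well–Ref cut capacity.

Augment Well→A→C→Ref: bottleneck 5, flow now 5.
Augment Well→B→C→Ref: bottleneck 4, flow now 9.
Augment Well→B→D→Ref: bottleneck 2, flow now 11.
Augment Well→B→C→E→Ref: bottleneck 1, flow now 12.
No augmenting path remains; maximum flow = 12.
By max-flow min-cut, the minimum cut capacity equals the max flow.
In the residual graph, reachable from Well: {Well, B}.
Min-cut edges: Well→A (5), B→C (5), B→D (2); capacity 5 + 5 + 2 = 12.

12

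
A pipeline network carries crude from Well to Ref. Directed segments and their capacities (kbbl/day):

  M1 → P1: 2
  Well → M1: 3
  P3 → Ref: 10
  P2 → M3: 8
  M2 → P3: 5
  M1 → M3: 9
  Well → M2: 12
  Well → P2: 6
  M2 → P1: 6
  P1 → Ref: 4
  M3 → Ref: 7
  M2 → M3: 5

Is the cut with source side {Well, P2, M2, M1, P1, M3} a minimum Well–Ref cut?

Yes — it is a minimum cut (capacity 16).

Given cut capacity: 5 + 4 + 7 = 16.
Augment Well→P2→M3→Ref: bottleneck 6, flow now 6.
Augment Well→M2→P1→Ref: bottleneck 4, flow now 10.
Augment Well→M2→P3→Ref: bottleneck 5, flow now 15.
Augment Well→M2→M3→Ref: bottleneck 1, flow now 16.
No augmenting path remains; maximum flow = 16.
Cut capacity 16 equals the max flow, so it is a minimum cut.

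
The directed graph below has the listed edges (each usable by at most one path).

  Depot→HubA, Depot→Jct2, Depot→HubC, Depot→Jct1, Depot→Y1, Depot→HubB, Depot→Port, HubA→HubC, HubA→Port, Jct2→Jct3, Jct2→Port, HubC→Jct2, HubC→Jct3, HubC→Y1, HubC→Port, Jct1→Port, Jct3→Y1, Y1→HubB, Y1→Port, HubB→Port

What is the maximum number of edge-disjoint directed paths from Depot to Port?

7

Assign every edge capacity 1; by Menger, the answer equals the max flow.
Path Depot→Port (+1); total 1.
Path Depot→HubA→Port (+1); total 2.
Path Depot→Jct2→Port (+1); total 3.
Path Depot→HubC→Port (+1); total 4.
Path Depot→Jct1→Port (+1); total 5.
Path Depot→Y1→Port (+1); total 6.
Path Depot→HubB→Port (+1); total 7.
No residual Depot→Port path; max flow = 7.
Certifying cut of size 7: {Depot→HubA, Depot→HubB, Depot→HubC, Depot→Jct1, Depot→Jct2, Depot→Port, Depot→Y1}.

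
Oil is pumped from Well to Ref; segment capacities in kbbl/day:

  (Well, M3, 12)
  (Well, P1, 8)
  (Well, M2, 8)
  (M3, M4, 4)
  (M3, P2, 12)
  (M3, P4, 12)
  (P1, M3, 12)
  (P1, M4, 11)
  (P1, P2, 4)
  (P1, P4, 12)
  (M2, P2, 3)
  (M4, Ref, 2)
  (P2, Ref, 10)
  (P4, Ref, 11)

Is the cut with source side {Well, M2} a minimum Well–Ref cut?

Given cut capacity: 12 + 8 + 3 = 23.
Augment Well→M3→M4→Ref: bottleneck 2, flow now 2.
Augment Well→M3→P2→Ref: bottleneck 10, flow now 12.
Augment Well→P1→P4→Ref: bottleneck 8, flow now 20.
Augment Well→M2→P2→M3→P4→Ref: bottleneck 3, flow now 23. (uses reverse residual edge)
No augmenting path remains; maximum flow = 23.
Cut capacity 23 equals the max flow, so it is a minimum cut.

Yes — it is a minimum cut (capacity 23).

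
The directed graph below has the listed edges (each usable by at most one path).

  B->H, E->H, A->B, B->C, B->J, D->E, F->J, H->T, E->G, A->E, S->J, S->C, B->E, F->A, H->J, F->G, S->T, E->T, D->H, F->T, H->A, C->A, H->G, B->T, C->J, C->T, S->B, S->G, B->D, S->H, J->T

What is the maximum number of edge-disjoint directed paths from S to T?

5

Assign every edge capacity 1; by Menger, the answer equals the max flow.
Path S→T (+1); total 1.
Path S→B→T (+1); total 2.
Path S→C→T (+1); total 3.
Path S→H→T (+1); total 4.
Path S→J→T (+1); total 5.
No residual S→T path; max flow = 5.
Certifying cut of size 5: {S→B, S→C, S→H, S→J, S→T}.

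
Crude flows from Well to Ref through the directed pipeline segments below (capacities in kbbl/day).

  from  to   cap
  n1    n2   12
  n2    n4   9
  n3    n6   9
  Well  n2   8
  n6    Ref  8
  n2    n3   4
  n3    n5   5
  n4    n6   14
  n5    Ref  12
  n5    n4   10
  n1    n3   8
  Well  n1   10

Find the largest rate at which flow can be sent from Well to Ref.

13

Augment Well→n1→n3→n5→Ref: bottleneck 5, flow now 5.
Augment Well→n1→n3→n6→Ref: bottleneck 3, flow now 8.
Augment Well→n2→n3→n6→Ref: bottleneck 4, flow now 12.
Augment Well→n2→n4→n6→Ref: bottleneck 1, flow now 13.
No augmenting path remains; maximum flow = 13.
In the residual graph, reachable from Well: {Well, n1, n2, n3, n4, n6}.
Min-cut edges: n3→n5 (5), n6→Ref (8); capacity 5 + 8 = 13.
This cut is saturated, so no flow can exceed 13.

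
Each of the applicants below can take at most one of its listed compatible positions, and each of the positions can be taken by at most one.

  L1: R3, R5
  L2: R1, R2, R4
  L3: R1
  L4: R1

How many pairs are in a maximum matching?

Unit-capacity flow: source→left, listed edges, right→sink; max matching = max flow.
Augmenting path L1→R3 (+1); matched 1.
Augmenting path L2→R1 (+1); matched 2.
Augmenting path L3→R1→L2→R2 (+1); matched 3.
No augmenting path remains; maximum matching = 3.
König certificate: {L1, L2, R1} is a vertex cover of size 3 (every listed pair touches it), so no matching can be larger.

3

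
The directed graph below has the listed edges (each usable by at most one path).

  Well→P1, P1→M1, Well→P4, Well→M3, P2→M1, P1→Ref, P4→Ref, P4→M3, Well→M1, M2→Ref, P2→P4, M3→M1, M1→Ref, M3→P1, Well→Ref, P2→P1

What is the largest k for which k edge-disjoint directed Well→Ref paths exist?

4

Assign every edge capacity 1; by Menger, the answer equals the max flow.
Path Well→Ref (+1); total 1.
Path Well→P4→Ref (+1); total 2.
Path Well→P1→Ref (+1); total 3.
Path Well→M1→Ref (+1); total 4.
No residual Well→Ref path; max flow = 4.
Certifying cut of size 4: {M1→Ref, P1→Ref, Well→P4, Well→Ref}.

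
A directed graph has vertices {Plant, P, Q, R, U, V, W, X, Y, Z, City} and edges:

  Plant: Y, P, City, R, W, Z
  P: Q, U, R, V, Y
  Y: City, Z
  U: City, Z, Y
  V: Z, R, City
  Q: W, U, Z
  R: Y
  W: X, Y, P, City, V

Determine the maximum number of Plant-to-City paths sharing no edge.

4

Assign every edge capacity 1; by Menger, the answer equals the max flow.
Path Plant→City (+1); total 1.
Path Plant→W→City (+1); total 2.
Path Plant→Y→City (+1); total 3.
Path Plant→P→U→City (+1); total 4.
No residual Plant→City path; max flow = 4.
Certifying cut of size 4: {Plant→City, Plant→P, Plant→W, Y→City}.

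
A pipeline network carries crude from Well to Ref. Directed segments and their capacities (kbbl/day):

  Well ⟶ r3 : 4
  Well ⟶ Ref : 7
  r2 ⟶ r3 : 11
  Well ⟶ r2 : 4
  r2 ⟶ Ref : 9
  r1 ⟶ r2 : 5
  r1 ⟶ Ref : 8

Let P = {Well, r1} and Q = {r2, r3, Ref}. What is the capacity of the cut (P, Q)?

28

Edges leaving {Well, r1}: Well→r2 (4), Well→r3 (4), Well→Ref (7), r1→r2 (5), r1→Ref (8).
Cut capacity = 4 + 4 + 7 + 5 + 8 = 28.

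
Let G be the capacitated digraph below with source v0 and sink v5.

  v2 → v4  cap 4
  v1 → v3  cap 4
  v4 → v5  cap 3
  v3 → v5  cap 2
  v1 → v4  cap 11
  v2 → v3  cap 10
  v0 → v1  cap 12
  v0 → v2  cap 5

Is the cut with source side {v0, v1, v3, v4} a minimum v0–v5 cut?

Given cut capacity: 5 + 2 + 3 = 10.
Augment v0→v1→v3→v5: bottleneck 2, flow now 2.
Augment v0→v1→v4→v5: bottleneck 3, flow now 5.
No augmenting path remains; maximum flow = 5.
In the residual graph, reachable from v0: {v0, v1, v2, v3, v4}.
Min-cut edges: v3→v5 (2), v4→v5 (3); capacity 2 + 3 = 5.
Cut capacity 10 exceeds the max flow 5, so it is not minimum.

No — its capacity is 10, but the minimum cut has capacity 5.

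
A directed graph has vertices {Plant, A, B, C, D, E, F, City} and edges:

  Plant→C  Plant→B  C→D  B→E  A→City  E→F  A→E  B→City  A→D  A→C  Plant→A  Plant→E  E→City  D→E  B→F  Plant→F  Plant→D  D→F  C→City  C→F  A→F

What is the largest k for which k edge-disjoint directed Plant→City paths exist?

Assign every edge capacity 1; by Menger, the answer equals the max flow.
Path Plant→A→City (+1); total 1.
Path Plant→B→City (+1); total 2.
Path Plant→C→City (+1); total 3.
Path Plant→E→City (+1); total 4.
No residual Plant→City path; max flow = 4.
Certifying cut of size 4: {E→City, Plant→A, Plant→B, Plant→C}.

4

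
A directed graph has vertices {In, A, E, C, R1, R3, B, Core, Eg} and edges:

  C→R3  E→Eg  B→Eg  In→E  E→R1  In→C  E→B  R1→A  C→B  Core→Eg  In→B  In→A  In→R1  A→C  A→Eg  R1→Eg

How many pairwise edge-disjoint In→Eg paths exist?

4

Assign every edge capacity 1; by Menger, the answer equals the max flow.
Path In→A→Eg (+1); total 1.
Path In→E→Eg (+1); total 2.
Path In→R1→Eg (+1); total 3.
Path In→B→Eg (+1); total 4.
No residual In→Eg path; max flow = 4.
Certifying cut of size 4: {B→Eg, In→A, In→E, In→R1}.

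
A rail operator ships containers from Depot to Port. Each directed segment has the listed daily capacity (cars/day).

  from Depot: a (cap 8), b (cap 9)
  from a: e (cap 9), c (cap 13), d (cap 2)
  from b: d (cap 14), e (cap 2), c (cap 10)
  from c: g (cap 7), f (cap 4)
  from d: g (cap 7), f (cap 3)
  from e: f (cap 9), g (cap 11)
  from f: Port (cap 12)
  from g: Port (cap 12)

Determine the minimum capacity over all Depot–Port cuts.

17

Augment Depot→a→c→f→Port: bottleneck 4, flow now 4.
Augment Depot→a→c→g→Port: bottleneck 4, flow now 8.
Augment Depot→b→c→g→Port: bottleneck 3, flow now 11.
Augment Depot→b→d→f→Port: bottleneck 3, flow now 14.
Augment Depot→b→d→g→Port: bottleneck 3, flow now 17.
No augmenting path remains; maximum flow = 17.
By max-flow min-cut, the minimum cut capacity equals the max flow.
In the residual graph, reachable from Depot: {Depot}.
Min-cut edges: Depot→a (8), Depot→b (9); capacity 8 + 9 = 17.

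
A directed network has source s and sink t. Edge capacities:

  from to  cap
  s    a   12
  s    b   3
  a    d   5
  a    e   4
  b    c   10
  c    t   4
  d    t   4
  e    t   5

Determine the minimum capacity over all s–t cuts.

11

Augment s→a→d→t: bottleneck 4, flow now 4.
Augment s→a→e→t: bottleneck 4, flow now 8.
Augment s→b→c→t: bottleneck 3, flow now 11.
No augmenting path remains; maximum flow = 11.
By max-flow min-cut, the minimum cut capacity equals the max flow.
In the residual graph, reachable from s: {s, a, d}.
Min-cut edges: s→b (3), a→e (4), d→t (4); capacity 3 + 4 + 4 = 11.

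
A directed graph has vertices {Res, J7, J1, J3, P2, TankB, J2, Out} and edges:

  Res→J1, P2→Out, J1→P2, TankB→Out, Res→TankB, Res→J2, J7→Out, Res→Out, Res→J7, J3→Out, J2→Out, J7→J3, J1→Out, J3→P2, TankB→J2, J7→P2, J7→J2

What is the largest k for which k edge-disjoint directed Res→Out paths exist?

5

Assign every edge capacity 1; by Menger, the answer equals the max flow.
Path Res→Out (+1); total 1.
Path Res→J7→Out (+1); total 2.
Path Res→J1→Out (+1); total 3.
Path Res→TankB→Out (+1); total 4.
Path Res→J2→Out (+1); total 5.
No residual Res→Out path; max flow = 5.
Certifying cut of size 5: {Res→J1, Res→J2, Res→J7, Res→Out, Res→TankB}.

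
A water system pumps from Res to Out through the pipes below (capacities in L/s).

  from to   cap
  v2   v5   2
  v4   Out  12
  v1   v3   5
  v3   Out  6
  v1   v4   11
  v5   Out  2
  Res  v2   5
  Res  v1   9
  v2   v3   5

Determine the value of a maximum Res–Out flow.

Augment Res→v1→v3→Out: bottleneck 5, flow now 5.
Augment Res→v1→v4→Out: bottleneck 4, flow now 9.
Augment Res→v2→v3→Out: bottleneck 1, flow now 10.
Augment Res→v2→v5→Out: bottleneck 2, flow now 12.
Augment Res→v2→v3→v1→v4→Out: bottleneck 2, flow now 14. (uses reverse residual edge)
No augmenting path remains; maximum flow = 14.
In the residual graph, reachable from Res: {Res}.
Min-cut edges: Res→v1 (9), Res→v2 (5); capacity 9 + 5 = 14.
This cut is saturated, so no flow can exceed 14.

14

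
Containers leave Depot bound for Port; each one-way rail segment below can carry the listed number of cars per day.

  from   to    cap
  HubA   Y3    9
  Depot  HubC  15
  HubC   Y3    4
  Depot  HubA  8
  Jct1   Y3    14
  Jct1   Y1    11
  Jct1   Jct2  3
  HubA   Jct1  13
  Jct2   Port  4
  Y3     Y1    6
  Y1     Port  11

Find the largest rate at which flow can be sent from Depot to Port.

12

Augment Depot→HubC→Y3→Y1→Port: bottleneck 4, flow now 4.
Augment Depot→HubA→Y3→Y1→Port: bottleneck 2, flow now 6.
Augment Depot→HubA→Jct1→Jct2→Port: bottleneck 3, flow now 9.
Augment Depot→HubA→Jct1→Y1→Port: bottleneck 3, flow now 12.
No augmenting path remains; maximum flow = 12.
In the residual graph, reachable from Depot: {Depot, HubC}.
Min-cut edges: Depot→HubA (8), HubC→Y3 (4); capacity 8 + 4 = 12.
This cut is saturated, so no flow can exceed 12.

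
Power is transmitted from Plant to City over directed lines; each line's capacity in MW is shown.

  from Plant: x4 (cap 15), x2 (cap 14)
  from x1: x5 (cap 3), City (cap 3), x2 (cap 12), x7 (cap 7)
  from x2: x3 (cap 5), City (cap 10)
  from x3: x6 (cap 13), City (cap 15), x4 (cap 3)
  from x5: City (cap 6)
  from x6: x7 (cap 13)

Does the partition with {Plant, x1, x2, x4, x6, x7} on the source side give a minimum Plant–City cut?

Given cut capacity: 3 + 3 + 5 + 10 = 21.
Augment Plant→x2→City: bottleneck 10, flow now 10.
Augment Plant→x2→x3→City: bottleneck 4, flow now 14.
No augmenting path remains; maximum flow = 14.
In the residual graph, reachable from Plant: {Plant, x4}.
Min-cut edges: Plant→x2 (14); capacity 14 = 14.
Cut capacity 21 exceeds the max flow 14, so it is not minimum.

No — its capacity is 21, but the minimum cut has capacity 14.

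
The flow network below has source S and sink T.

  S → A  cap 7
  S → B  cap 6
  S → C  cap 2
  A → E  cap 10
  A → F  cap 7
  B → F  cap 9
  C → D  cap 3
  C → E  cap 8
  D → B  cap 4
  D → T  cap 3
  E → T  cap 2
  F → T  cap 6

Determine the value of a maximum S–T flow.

10

Augment S→A→E→T: bottleneck 2, flow now 2.
Augment S→A→F→T: bottleneck 5, flow now 7.
Augment S→B→F→T: bottleneck 1, flow now 8.
Augment S→C→D→T: bottleneck 2, flow now 10.
No augmenting path remains; maximum flow = 10.
In the residual graph, reachable from S: {S, A, B, E, F}.
Min-cut edges: S→C (2), E→T (2), F→T (6); capacity 2 + 2 + 6 = 10.
This cut is saturated, so no flow can exceed 10.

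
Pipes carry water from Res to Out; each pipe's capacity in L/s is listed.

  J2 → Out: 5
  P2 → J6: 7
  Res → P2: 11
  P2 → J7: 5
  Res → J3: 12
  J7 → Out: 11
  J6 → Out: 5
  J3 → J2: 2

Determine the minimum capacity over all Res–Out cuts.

12

Augment Res→J3→J2→Out: bottleneck 2, flow now 2.
Augment Res→P2→J7→Out: bottleneck 5, flow now 7.
Augment Res→P2→J6→Out: bottleneck 5, flow now 12.
No augmenting path remains; maximum flow = 12.
By max-flow min-cut, the minimum cut capacity equals the max flow.
In the residual graph, reachable from Res: {Res, J3, P2, J6}.
Min-cut edges: J3→J2 (2), P2→J7 (5), J6→Out (5); capacity 2 + 5 + 5 = 12.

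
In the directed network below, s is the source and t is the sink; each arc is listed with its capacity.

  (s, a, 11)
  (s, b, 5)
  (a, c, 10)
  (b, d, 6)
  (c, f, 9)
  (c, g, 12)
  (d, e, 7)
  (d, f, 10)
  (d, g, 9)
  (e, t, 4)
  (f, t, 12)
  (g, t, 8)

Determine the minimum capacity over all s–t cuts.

Augment s→a→c→f→t: bottleneck 9, flow now 9.
Augment s→a→c→g→t: bottleneck 1, flow now 10.
Augment s→b→d→e→t: bottleneck 4, flow now 14.
Augment s→b→d→f→t: bottleneck 1, flow now 15.
No augmenting path remains; maximum flow = 15.
By max-flow min-cut, the minimum cut capacity equals the max flow.
In the residual graph, reachable from s: {s, a}.
Min-cut edges: s→b (5), a→c (10); capacity 5 + 10 = 15.

15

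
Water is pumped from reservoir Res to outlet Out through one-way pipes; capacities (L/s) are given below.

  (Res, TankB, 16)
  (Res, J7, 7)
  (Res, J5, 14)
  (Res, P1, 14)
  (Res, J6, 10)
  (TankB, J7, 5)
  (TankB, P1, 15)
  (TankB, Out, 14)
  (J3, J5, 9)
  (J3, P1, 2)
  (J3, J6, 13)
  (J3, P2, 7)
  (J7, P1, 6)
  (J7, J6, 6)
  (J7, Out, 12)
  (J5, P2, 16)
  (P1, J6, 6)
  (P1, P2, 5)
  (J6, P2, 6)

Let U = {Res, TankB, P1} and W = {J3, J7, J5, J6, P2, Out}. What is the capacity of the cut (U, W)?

Edges leaving {Res, TankB, P1}: Res→J7 (7), Res→J5 (14), Res→J6 (10), TankB→J7 (5), TankB→Out (14), P1→J6 (6), P1→P2 (5).
Cut capacity = 7 + 14 + 10 + 5 + 14 + 6 + 5 = 61.

61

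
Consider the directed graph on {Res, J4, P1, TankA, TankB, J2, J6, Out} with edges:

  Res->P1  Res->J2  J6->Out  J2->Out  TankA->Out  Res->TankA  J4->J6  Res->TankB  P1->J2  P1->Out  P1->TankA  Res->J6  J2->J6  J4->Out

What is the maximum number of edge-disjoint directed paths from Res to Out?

4

Assign every edge capacity 1; by Menger, the answer equals the max flow.
Path Res→P1→Out (+1); total 1.
Path Res→TankA→Out (+1); total 2.
Path Res→J2→Out (+1); total 3.
Path Res→J6→Out (+1); total 4.
No residual Res→Out path; max flow = 4.
Certifying cut of size 4: {Res→J2, Res→J6, Res→P1, Res→TankA}.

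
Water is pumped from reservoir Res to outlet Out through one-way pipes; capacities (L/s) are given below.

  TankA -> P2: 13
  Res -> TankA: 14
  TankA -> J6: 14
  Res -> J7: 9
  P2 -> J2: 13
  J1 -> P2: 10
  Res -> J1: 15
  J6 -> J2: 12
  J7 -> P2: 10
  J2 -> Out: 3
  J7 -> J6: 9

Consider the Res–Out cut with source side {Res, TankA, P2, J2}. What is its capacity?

Edges leaving {Res, TankA, P2, J2}: Res→J1 (15), Res→J7 (9), TankA→J6 (14), J2→Out (3).
Cut capacity = 15 + 9 + 14 + 3 = 41.

41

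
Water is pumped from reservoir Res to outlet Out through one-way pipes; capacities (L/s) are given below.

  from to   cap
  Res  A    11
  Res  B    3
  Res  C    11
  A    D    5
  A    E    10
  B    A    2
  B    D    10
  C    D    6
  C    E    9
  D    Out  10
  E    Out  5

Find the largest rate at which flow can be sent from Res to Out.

Augment Res→A→D→Out: bottleneck 5, flow now 5.
Augment Res→A→E→Out: bottleneck 5, flow now 10.
Augment Res→B→D→Out: bottleneck 3, flow now 13.
Augment Res→C→D→Out: bottleneck 2, flow now 15.
No augmenting path remains; maximum flow = 15.
In the residual graph, reachable from Res: {Res, A, B, C, D, E}.
Min-cut edges: D→Out (10), E→Out (5); capacity 10 + 5 = 15.
This cut is saturated, so no flow can exceed 15.

15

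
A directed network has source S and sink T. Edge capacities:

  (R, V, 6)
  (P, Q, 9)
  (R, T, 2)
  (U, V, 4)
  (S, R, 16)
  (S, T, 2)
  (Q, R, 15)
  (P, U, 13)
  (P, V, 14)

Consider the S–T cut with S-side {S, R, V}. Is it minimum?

Given cut capacity: 2 + 2 = 4.
Augment S→T: bottleneck 2, flow now 2.
Augment S→R→T: bottleneck 2, flow now 4.
No augmenting path remains; maximum flow = 4.
Cut capacity 4 equals the max flow, so it is a minimum cut.

Yes — it is a minimum cut (capacity 4).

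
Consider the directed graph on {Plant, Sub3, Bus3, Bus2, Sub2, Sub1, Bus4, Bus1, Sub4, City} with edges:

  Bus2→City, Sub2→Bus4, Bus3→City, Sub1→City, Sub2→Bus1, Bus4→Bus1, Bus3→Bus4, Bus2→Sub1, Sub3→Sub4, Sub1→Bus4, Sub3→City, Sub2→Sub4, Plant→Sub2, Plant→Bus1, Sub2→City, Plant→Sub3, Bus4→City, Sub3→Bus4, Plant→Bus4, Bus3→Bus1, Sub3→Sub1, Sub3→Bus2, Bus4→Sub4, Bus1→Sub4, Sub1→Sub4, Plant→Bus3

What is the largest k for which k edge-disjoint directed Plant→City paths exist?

4

Assign every edge capacity 1; by Menger, the answer equals the max flow.
Path Plant→Sub3→City (+1); total 1.
Path Plant→Bus3→City (+1); total 2.
Path Plant→Sub2→City (+1); total 3.
Path Plant→Bus4→City (+1); total 4.
No residual Plant→City path; max flow = 4.
Certifying cut of size 4: {Plant→Bus3, Plant→Bus4, Plant→Sub2, Plant→Sub3}.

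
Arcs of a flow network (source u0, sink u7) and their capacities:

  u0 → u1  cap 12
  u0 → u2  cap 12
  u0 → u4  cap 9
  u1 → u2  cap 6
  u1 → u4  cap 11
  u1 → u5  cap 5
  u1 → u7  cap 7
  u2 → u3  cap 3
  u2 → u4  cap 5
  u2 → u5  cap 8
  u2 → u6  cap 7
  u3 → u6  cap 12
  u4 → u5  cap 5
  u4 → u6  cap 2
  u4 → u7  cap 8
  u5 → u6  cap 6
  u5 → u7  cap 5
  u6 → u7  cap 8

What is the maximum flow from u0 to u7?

Augment u0→u1→u7: bottleneck 7, flow now 7.
Augment u0→u4→u7: bottleneck 8, flow now 15.
Augment u0→u1→u5→u7: bottleneck 5, flow now 20.
Augment u0→u2→u6→u7: bottleneck 7, flow now 27.
Augment u0→u4→u6→u7: bottleneck 1, flow now 28.
No augmenting path remains; maximum flow = 28.
In the residual graph, reachable from u0: {u0, u1, u2, u3, u4, u5, u6}.
Min-cut edges: u1→u7 (7), u4→u7 (8), u5→u7 (5), u6→u7 (8); capacity 7 + 8 + 5 + 8 = 28.
This cut is saturated, so no flow can exceed 28.

28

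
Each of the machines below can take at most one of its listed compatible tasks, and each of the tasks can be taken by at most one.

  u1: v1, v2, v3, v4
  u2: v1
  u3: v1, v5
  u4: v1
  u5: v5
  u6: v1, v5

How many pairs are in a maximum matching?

Unit-capacity flow: source→left, listed edges, right→sink; max matching = max flow.
Augmenting path u1→v1 (+1); matched 1.
Augmenting path u3→v5 (+1); matched 2.
Augmenting path u2→v1→u1→v2 (+1); matched 3.
No augmenting path remains; maximum matching = 3.
König certificate: {u1, v1, v5} is a vertex cover of size 3 (every listed pair touches it), so no matching can be larger.

3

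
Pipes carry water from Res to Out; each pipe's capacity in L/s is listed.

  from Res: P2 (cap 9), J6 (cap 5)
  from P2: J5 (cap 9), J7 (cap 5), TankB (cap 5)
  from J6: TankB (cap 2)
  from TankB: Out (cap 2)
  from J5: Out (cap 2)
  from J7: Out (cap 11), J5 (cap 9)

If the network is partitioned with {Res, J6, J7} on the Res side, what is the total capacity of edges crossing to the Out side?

Edges leaving {Res, J6, J7}: Res→P2 (9), J6→TankB (2), J7→J5 (9), J7→Out (11).
Cut capacity = 9 + 2 + 9 + 11 = 31.

31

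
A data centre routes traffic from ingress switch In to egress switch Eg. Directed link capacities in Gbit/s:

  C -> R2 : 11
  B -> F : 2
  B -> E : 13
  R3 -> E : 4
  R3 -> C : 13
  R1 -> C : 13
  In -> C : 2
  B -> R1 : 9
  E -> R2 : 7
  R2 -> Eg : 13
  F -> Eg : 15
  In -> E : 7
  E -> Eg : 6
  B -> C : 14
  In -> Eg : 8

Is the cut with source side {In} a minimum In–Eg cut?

Yes — it is a minimum cut (capacity 17).

Given cut capacity: 7 + 2 + 8 = 17.
Augment In→Eg: bottleneck 8, flow now 8.
Augment In→E→Eg: bottleneck 6, flow now 14.
Augment In→E→R2→Eg: bottleneck 1, flow now 15.
Augment In→C→R2→Eg: bottleneck 2, flow now 17.
No augmenting path remains; maximum flow = 17.
Cut capacity 17 equals the max flow, so it is a minimum cut.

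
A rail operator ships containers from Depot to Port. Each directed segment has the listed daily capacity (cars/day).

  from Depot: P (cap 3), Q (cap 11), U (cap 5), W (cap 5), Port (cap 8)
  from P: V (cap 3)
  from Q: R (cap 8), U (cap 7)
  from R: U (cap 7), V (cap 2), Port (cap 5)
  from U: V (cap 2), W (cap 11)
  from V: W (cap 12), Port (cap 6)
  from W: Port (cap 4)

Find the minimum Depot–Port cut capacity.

23

Augment Depot→Port: bottleneck 8, flow now 8.
Augment Depot→W→Port: bottleneck 4, flow now 12.
Augment Depot→P→V→Port: bottleneck 3, flow now 15.
Augment Depot→Q→R→Port: bottleneck 5, flow now 20.
Augment Depot→U→V→Port: bottleneck 2, flow now 22.
Augment Depot→Q→R→V→Port: bottleneck 1, flow now 23.
No augmenting path remains; maximum flow = 23.
By max-flow min-cut, the minimum cut capacity equals the max flow.
In the residual graph, reachable from Depot: {Depot, P, Q, R, U, V, W}.
Min-cut edges: Depot→Port (8), R→Port (5), V→Port (6), W→Port (4); capacity 8 + 5 + 6 + 4 = 23.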